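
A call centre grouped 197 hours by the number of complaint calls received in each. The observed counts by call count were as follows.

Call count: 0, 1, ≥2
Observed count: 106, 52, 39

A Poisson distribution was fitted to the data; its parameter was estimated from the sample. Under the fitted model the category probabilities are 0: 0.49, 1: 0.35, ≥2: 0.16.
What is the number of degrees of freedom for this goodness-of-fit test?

There are k = 3 categories and 1 parameter estimated from the data, so df = 3 − 1 − 1 = 1.

1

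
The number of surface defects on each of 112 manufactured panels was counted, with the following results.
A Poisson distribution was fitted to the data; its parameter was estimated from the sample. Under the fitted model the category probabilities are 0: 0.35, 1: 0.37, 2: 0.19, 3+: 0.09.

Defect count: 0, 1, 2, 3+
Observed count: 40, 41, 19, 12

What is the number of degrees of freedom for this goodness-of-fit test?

2

There are k = 4 categories and 1 parameter estimated from the data, so df = 4 − 1 − 1 = 2.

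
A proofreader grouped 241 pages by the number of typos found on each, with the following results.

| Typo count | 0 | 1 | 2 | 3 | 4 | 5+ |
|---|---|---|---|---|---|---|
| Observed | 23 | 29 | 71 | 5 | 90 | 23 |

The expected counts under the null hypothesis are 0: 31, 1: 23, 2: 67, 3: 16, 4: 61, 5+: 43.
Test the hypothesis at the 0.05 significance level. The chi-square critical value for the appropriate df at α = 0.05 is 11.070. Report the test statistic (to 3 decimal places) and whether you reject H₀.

0: (23 − 31)²/31 = 64/31 = 2.0645
1: (29 − 23)²/23 = 36/23 = 1.5652
2: (71 − 67)²/67 = 16/67 = 0.2388
3: (5 − 16)²/16 = 121/16 = 7.5625
4: (90 − 61)²/61 = 841/61 = 13.7869
5+: (23 − 43)²/43 = 400/43 = 9.3023
Sum = 34.520
df = 5. Since 34.520 > 11.070, we reject H₀.

34.520; reject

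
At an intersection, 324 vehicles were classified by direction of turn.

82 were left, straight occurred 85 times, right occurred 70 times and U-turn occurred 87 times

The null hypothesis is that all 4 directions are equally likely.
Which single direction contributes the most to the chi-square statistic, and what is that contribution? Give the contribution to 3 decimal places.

right, 1.494

Expected count for each of the 4 categories: 324/4 = 81.
cat           O        E   (O−E)²/E
left         82       81     0.0123
straight     85       81     0.1975
right        70       81     1.4938
U-turn       87       81     0.4444
The largest term is for right: 1.494.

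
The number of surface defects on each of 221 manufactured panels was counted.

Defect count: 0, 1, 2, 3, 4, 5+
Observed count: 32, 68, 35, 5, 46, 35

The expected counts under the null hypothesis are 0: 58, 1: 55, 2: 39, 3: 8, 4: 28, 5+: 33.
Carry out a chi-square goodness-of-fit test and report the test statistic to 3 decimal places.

27.956

0: (32 − 58)²/58 = 676/58 = 11.6552
1: (68 − 55)²/55 = 169/55 = 3.0727
2: (35 − 39)²/39 = 16/39 = 0.4103
3: (5 − 8)²/8 = 9/8 = 1.1250
4: (46 − 28)²/28 = 324/28 = 11.5714
5+: (35 − 33)²/33 = 4/33 = 0.1212
Sum = 27.956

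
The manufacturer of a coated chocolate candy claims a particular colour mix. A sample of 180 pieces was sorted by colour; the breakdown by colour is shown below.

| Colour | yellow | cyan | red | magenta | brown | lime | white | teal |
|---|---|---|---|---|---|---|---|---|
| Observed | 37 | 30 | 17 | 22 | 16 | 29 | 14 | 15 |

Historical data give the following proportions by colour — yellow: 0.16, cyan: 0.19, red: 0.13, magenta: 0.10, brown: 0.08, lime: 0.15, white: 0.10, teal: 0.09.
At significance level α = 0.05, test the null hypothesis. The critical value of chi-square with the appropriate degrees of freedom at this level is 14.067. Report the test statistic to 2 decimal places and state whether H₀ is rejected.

Expected counts E_i = n·p_i: 180×0.16 = 28.8, 180×0.19 = 34.2, 180×0.13 = 23.4, 180×0.10 = 18, 180×0.08 = 14.4, 180×0.15 = 27, 180×0.10 = 18, 180×0.09 = 16.2.
yellow: (37 − 28.8)²/28.8 = 67.24/28.8 = 2.335
cyan: (30 − 34.2)²/34.2 = 17.64/34.2 = 0.516
red: (17 − 23.4)²/23.4 = 40.96/23.4 = 1.750
magenta: (22 − 18)²/18 = 16/18 = 0.889
brown: (16 − 14.4)²/14.4 = 2.56/14.4 = 0.178
lime: (29 − 27)²/27 = 4/27 = 0.148
white: (14 − 18)²/18 = 16/18 = 0.889
teal: (15 − 16.2)²/16.2 = 1.44/16.2 = 0.089
Sum = 6.79
df = 7. Since 6.79 < 14.067, we do not reject H₀.

6.79; do not reject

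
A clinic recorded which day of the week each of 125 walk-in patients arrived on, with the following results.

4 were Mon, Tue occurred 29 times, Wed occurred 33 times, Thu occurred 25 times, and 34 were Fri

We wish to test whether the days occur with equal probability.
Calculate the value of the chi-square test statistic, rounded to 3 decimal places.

Under H₀ each category has probability 1/5, so each expected count is 125/5 = 25.
Mon: (4 − 25)²/25 = 441/25 = 17.6400
Tue: (29 − 25)²/25 = 16/25 = 0.6400
Wed: (33 − 25)²/25 = 64/25 = 2.5600
Thu: (25 − 25)²/25 = 0/25 = 0.0000
Fri: (34 − 25)²/25 = 81/25 = 3.2400
Sum = 24.080

24.080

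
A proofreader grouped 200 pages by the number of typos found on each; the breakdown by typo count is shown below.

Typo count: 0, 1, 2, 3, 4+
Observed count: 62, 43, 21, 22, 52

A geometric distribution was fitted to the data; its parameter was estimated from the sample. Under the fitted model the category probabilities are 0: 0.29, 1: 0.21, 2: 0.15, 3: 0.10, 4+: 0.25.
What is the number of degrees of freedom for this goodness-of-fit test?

There are k = 5 categories and 1 parameter estimated from the data, so df = 5 − 1 − 1 = 3.

3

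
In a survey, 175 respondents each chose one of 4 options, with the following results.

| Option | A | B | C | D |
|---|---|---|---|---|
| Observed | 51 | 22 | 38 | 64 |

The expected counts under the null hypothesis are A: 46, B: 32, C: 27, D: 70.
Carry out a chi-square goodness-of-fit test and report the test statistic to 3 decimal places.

8.664

A: (51 − 46)²/46 = 25/46 = 0.5435
B: (22 − 32)²/32 = 100/32 = 3.1250
C: (38 − 27)²/27 = 121/27 = 4.4815
D: (64 − 70)²/70 = 36/70 = 0.5143
Sum = 8.664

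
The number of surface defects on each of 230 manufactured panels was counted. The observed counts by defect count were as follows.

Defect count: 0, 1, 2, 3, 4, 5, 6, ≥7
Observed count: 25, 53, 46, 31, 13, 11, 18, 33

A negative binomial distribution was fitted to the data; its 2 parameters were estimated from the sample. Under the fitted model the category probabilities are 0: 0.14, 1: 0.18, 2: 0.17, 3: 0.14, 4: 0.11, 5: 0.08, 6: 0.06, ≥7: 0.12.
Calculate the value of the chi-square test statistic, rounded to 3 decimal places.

Expected counts E_i = n·p_i: 230×0.14 = 32.2, 230×0.18 = 41.4, 230×0.17 = 39.1, 230×0.14 = 32.2, 230×0.11 = 25.3, 230×0.08 = 18.4, 230×0.06 = 13.8, 230×0.12 = 27.6.
cat         O        E   (O−E)²/E
0          25     32.2     1.6099
1          53     41.4     3.2502
2          46     39.1     1.2176
3          31     32.2     0.0447
4          13     25.3     5.9798
5          11     18.4     2.9761
6          18     13.8     1.2783
≥7         33     27.6     1.0565
Sum = 17.413

17.413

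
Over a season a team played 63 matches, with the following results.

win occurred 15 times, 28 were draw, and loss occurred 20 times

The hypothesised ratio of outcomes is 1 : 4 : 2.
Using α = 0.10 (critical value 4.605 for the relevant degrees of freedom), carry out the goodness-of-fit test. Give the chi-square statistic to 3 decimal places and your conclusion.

Ratio total = 7. Expected counts: 63×1/7 = 9, 63×4/7 = 36, 63×2/7 = 18.
win: (15 − 9)²/9 = 36/9 = 4.0000
draw: (28 − 36)²/36 = 64/36 = 1.7778
loss: (20 − 18)²/18 = 4/18 = 0.2222
Sum = 6.000
df = 2. Since 6.000 > 4.605, we reject H₀.

6.000; reject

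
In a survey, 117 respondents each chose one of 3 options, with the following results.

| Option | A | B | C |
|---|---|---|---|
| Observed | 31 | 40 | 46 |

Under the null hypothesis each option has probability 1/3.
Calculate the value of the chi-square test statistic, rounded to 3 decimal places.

Under H₀ each category has probability 1/3, so each expected count is 117/3 = 39.
cat         O        E   (O−E)²/E
A          31       39     1.6410
B          40       39     0.0256
C          46       39     1.2564
Sum = 2.923

2.923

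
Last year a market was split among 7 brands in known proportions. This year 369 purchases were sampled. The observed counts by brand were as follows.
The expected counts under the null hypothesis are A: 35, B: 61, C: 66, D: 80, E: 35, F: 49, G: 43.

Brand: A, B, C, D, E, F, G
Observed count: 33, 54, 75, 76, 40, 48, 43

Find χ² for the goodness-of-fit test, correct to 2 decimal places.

3.08

cat         O        E   (O−E)²/E
A          33       35      0.114
B          54       61      0.803
C          75       66      1.227
D          76       80      0.200
E          40       35      0.714
F          48       49      0.020
G          43       43      0.000
Sum = 3.08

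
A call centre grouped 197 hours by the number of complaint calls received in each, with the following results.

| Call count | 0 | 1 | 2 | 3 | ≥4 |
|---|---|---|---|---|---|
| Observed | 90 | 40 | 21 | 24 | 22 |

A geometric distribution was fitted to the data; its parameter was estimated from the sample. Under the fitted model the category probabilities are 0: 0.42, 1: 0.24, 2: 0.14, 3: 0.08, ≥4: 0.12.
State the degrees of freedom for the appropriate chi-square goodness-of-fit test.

There are k = 5 categories and 1 parameter estimated from the data, so df = 5 − 1 − 1 = 3.

3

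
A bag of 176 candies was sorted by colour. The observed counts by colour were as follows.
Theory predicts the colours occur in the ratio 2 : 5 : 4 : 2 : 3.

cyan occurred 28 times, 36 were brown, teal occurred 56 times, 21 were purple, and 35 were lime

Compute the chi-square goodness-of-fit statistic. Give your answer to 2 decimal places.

Ratio total = 16. Expected counts: 176×2/16 = 22, 176×5/16 = 55, 176×4/16 = 44, 176×2/16 = 22, 176×3/16 = 33.
cyan: (28 − 22)²/22 = 36/22 = 1.636
brown: (36 − 55)²/55 = 361/55 = 6.564
teal: (56 − 44)²/44 = 144/44 = 3.273
purple: (21 − 22)²/22 = 1/22 = 0.045
lime: (35 − 33)²/33 = 4/33 = 0.121
Sum = 11.64

11.64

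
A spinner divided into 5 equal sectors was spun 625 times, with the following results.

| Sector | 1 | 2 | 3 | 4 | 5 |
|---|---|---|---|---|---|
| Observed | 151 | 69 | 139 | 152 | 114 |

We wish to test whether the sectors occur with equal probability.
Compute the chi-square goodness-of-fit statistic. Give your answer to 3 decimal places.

Under H₀ each category has probability 1/5, so each expected count is 625/5 = 125.
cat         O        E   (O−E)²/E
1         151      125     5.4080
2          69      125    25.0880
3         139      125     1.5680
4         152      125     5.8320
5         114      125     0.9680
Sum = 38.864

38.864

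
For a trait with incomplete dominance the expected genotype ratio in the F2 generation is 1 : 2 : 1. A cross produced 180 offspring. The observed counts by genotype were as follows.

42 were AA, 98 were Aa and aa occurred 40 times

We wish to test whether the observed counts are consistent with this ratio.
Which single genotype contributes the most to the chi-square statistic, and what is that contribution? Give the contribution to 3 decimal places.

Aa, 0.711

Ratio total = 4. Expected counts: 180×1/4 = 45, 180×2/4 = 90, 180×1/4 = 45.
cat         O        E   (O−E)²/E
AA         42       45     0.2000
Aa         98       90     0.7111
aa         40       45     0.5556
The largest term is for Aa: 0.711.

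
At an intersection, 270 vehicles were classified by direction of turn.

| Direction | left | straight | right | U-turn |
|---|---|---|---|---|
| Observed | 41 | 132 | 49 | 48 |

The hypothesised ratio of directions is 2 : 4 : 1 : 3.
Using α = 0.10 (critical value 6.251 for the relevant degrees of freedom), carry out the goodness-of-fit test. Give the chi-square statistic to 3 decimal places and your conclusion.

Ratio total = 10. Expected counts: 270×2/10 = 54, 270×4/10 = 108, 270×1/10 = 27, 270×3/10 = 81.
cat           O        E   (O−E)²/E
left         41       54     3.1296
straight    132      108     5.3333
right        49       27    17.9259
U-turn       48       81    13.4444
Sum = 39.833
df = 3. Since 39.833 > 6.251, we reject H₀.

39.833; reject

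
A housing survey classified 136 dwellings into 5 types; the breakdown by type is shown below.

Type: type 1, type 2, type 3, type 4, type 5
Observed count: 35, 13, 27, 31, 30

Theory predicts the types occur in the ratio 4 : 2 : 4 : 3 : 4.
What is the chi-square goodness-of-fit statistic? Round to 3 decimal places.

3.792

Ratio total = 17. Expected counts: 136×4/17 = 32, 136×2/17 = 16, 136×4/17 = 32, 136×3/17 = 24, 136×4/17 = 32.
χ² = (35−32)²/32 + (13−16)²/16 + (27−32)²/32 + (31−24)²/24 + (30−32)²/32
   = 0.2813 + 0.5625 + 0.7813 + 2.0417 + 0.1250
Sum = 3.792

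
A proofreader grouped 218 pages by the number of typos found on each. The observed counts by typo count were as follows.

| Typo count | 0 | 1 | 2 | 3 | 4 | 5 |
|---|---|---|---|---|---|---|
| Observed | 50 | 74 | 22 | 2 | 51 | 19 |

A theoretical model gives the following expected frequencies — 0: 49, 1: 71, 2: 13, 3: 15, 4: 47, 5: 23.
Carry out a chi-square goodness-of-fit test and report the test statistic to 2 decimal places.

18.68

0: (50 − 49)²/49 = 1/49 = 0.020
1: (74 − 71)²/71 = 9/71 = 0.127
2: (22 − 13)²/13 = 81/13 = 6.231
3: (2 − 15)²/15 = 169/15 = 11.267
4: (51 − 47)²/47 = 16/47 = 0.340
5: (19 − 23)²/23 = 16/23 = 0.696
Sum = 18.68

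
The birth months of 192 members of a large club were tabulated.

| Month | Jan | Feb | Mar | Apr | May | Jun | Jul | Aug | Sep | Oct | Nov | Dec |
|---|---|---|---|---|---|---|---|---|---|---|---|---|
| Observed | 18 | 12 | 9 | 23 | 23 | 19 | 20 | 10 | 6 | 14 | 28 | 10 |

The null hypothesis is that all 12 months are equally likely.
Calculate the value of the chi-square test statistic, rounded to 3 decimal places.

32.000

Expected count for each of the 12 categories: 192/12 = 16.
χ² = (18−16)²/16 + (12−16)²/16 + (9−16)²/16 + (23−16)²/16 + (23−16)²/16 + (19−16)²/16 + (20−16)²/16 + (10−16)²/16 + (6−16)²/16 + (14−16)²/16 + (28−16)²/16 + (10−16)²/16
   = 0.2500 + 1.0000 + 3.0625 + 3.0625 + 3.0625 + 0.5625 + 1.0000 + 2.2500 + 6.2500 + 0.2500 + 9.0000 + 2.2500
Sum = 32.000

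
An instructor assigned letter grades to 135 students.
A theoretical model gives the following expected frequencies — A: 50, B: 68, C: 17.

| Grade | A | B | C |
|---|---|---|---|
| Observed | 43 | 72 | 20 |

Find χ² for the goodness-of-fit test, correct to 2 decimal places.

cat         O        E   (O−E)²/E
A          43       50      0.980
B          72       68      0.235
C          20       17      0.529
Sum = 1.74

1.74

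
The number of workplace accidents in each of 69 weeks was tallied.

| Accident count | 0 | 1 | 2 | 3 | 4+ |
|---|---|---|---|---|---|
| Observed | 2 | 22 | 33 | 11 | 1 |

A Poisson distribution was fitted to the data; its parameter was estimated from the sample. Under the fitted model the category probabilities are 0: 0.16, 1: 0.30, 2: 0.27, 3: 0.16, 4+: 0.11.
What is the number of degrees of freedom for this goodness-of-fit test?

3

There are k = 5 categories and 1 parameter estimated from the data, so df = 5 − 1 − 1 = 3.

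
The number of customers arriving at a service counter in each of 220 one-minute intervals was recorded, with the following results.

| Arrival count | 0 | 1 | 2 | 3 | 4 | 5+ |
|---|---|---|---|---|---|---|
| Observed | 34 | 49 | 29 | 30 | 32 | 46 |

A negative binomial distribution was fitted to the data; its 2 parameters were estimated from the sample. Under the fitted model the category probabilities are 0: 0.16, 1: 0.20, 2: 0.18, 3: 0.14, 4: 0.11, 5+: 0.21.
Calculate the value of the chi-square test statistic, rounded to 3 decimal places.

5.982

Expected counts E_i = n·p_i: 220×0.16 = 35.2, 220×0.20 = 44, 220×0.18 = 39.6, 220×0.14 = 30.8, 220×0.11 = 24.2, 220×0.21 = 46.2.
cat         O        E   (O−E)²/E
0          34     35.2     0.0409
1          49       44     0.5682
2          29     39.6     2.8374
3          30     30.8     0.0208
4          32     24.2     2.5140
5+         46     46.2     0.0009
Sum = 5.982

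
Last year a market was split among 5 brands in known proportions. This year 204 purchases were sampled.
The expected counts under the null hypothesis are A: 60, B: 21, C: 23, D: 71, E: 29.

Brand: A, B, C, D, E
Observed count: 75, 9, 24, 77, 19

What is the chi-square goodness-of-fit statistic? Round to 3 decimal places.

χ² = (75−60)²/60 + (9−21)²/21 + (24−23)²/23 + (77−71)²/71 + (19−29)²/29
   = 3.7500 + 6.8571 + 0.0435 + 0.5070 + 3.4483
Sum = 14.606

14.606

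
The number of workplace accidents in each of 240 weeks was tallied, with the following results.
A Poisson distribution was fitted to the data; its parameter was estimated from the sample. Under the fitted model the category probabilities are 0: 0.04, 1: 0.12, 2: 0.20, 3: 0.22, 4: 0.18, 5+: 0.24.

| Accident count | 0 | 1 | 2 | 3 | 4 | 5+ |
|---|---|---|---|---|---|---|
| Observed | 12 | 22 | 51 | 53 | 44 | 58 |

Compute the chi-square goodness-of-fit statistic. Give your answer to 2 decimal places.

2.41

Expected counts E_i = n·p_i: 240×0.04 = 9.6, 240×0.12 = 28.8, 240×0.20 = 48, 240×0.22 = 52.8, 240×0.18 = 43.2, 240×0.24 = 57.6.
χ² = (12−9.6)²/9.6 + (22−28.8)²/28.8 + (51−48)²/48 + (53−52.8)²/52.8 + (44−43.2)²/43.2 + (58−57.6)²/57.6
   = 0.600 + 1.606 + 0.188 + 0.001 + 0.015 + 0.003
Sum = 2.41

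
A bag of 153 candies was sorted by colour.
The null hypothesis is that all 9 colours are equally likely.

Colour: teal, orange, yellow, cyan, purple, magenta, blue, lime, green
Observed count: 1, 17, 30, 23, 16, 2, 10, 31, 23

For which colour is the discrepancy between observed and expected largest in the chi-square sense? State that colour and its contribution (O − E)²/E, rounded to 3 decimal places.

teal, 15.059

Under H₀ each category has probability 1/9, so each expected count is 153/9 = 17.
teal: (1 − 17)²/17 = 256/17 = 15.0588
orange: (17 − 17)²/17 = 0/17 = 0.0000
yellow: (30 − 17)²/17 = 169/17 = 9.9412
cyan: (23 − 17)²/17 = 36/17 = 2.1176
purple: (16 − 17)²/17 = 1/17 = 0.0588
magenta: (2 − 17)²/17 = 225/17 = 13.2353
blue: (10 − 17)²/17 = 49/17 = 2.8824
lime: (31 − 17)²/17 = 196/17 = 11.5294
green: (23 − 17)²/17 = 36/17 = 2.1176
The largest term is for teal: 15.059.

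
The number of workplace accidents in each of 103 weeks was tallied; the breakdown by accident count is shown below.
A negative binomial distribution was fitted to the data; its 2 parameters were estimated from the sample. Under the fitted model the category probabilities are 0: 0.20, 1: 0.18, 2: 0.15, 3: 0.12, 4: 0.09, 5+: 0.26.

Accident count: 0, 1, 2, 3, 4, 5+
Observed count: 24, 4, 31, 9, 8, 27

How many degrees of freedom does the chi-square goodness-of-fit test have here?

3

There are k = 6 categories and 2 parameters estimated from the data, so df = 6 − 1 − 2 = 3.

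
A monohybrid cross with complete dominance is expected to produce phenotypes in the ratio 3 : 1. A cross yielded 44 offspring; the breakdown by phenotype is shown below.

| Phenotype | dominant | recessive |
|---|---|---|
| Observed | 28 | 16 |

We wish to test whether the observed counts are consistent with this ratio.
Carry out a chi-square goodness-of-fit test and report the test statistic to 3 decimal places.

3.030

Ratio total = 4. Expected counts: 44×3/4 = 33, 44×1/4 = 11.
cat            O        E   (O−E)²/E
dominant      28       33     0.7576
recessive     16       11     2.2727
Sum = 3.030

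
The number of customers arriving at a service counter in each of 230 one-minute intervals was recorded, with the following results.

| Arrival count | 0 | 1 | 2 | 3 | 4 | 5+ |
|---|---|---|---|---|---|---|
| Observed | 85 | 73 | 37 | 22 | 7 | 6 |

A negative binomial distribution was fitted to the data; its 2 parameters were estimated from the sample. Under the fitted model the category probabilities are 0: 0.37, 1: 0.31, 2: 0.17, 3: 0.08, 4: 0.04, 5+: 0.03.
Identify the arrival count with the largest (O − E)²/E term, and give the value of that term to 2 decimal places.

Expected counts E_i = n·p_i: 230×0.37 = 85.1, 230×0.31 = 71.3, 230×0.17 = 39.1, 230×0.08 = 18.4, 230×0.04 = 9.2, 230×0.03 = 6.9.
cat         O        E   (O−E)²/E
0          85     85.1      0.000
1          73     71.3      0.041
2          37     39.1      0.113
3          22     18.4      0.704
4           7      9.2      0.526
5+          6      6.9      0.117
The largest term is for 3: 0.70.

3, 0.70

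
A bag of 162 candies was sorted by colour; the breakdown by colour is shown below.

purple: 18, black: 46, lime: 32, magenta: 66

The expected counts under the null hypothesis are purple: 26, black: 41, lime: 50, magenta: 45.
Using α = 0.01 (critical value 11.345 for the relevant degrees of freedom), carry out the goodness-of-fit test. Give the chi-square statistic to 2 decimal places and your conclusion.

19.35; reject

χ² = (18−26)²/26 + (46−41)²/41 + (32−50)²/50 + (66−45)²/45
   = 2.462 + 0.610 + 6.480 + 9.800
Sum = 19.35
df = 3. Since 19.35 > 11.345, we reject H₀.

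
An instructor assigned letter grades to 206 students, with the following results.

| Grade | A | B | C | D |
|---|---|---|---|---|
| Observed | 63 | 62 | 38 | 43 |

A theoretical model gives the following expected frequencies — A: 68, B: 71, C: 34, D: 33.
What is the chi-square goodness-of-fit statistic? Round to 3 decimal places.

χ² = (63−68)²/68 + (62−71)²/71 + (38−34)²/34 + (43−33)²/33
   = 0.3676 + 1.1408 + 0.4706 + 3.0303
Sum = 5.009

5.009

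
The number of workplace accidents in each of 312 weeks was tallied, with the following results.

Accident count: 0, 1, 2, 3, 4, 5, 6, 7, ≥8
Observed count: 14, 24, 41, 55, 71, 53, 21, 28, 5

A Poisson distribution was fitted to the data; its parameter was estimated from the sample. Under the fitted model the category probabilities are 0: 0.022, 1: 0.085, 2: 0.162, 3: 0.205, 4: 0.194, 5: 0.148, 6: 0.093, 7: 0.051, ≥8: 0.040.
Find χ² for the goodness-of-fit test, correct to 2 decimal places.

29.42

Expected counts E_i = n·p_i: 312×0.022 = 6.864, 312×0.085 = 26.52, 312×0.162 = 50.544, 312×0.205 = 63.96, 312×0.194 = 60.528, 312×0.148 = 46.176, 312×0.093 = 29.016, 312×0.051 = 15.912, 312×0.040 = 12.48.
χ² = (14−6.864)²/6.864 + (24−26.52)²/26.52 + (41−50.544)²/50.544 + (55−63.96)²/63.96 + (71−60.528)²/60.528 + (53−46.176)²/46.176 + (21−29.016)²/29.016 + (28−15.912)²/15.912 + (5−12.48)²/12.48
   = 7.419 + 0.239 + 1.802 + 1.255 + 1.812 + 1.008 + 2.215 + 9.183 + 4.483
Sum = 29.42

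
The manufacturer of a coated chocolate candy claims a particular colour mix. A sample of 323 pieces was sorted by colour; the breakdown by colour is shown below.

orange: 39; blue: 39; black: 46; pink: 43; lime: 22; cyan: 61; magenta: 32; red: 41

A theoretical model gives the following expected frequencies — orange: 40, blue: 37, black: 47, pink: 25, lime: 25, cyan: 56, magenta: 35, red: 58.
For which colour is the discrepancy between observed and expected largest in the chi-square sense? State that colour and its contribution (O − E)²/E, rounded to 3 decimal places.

orange: (39 − 40)²/40 = 1/40 = 0.0250
blue: (39 − 37)²/37 = 4/37 = 0.1081
black: (46 − 47)²/47 = 1/47 = 0.0213
pink: (43 − 25)²/25 = 324/25 = 12.9600
lime: (22 − 25)²/25 = 9/25 = 0.3600
cyan: (61 − 56)²/56 = 25/56 = 0.4464
magenta: (32 − 35)²/35 = 9/35 = 0.2571
red: (41 − 58)²/58 = 289/58 = 4.9828
The largest term is for pink: 12.960.

pink, 12.960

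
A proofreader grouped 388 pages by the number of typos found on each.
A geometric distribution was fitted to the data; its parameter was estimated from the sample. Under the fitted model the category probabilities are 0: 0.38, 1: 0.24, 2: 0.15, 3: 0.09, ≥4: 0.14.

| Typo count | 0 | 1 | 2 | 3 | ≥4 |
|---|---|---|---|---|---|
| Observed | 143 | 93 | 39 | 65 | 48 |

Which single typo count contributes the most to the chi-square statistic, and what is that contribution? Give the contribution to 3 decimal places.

Expected counts E_i = n·p_i: 388×0.38 = 147.44, 388×0.24 = 93.12, 388×0.15 = 58.2, 388×0.09 = 34.92, 388×0.14 = 54.32.
χ² = (143−147.44)²/147.44 + (93−93.12)²/93.12 + (39−58.2)²/58.2 + (65−34.92)²/34.92 + (48−54.32)²/54.32
   = 0.1337 + 0.0002 + 6.3340 + 25.9108 + 0.7353
The largest term is for 3: 25.911.

3, 25.911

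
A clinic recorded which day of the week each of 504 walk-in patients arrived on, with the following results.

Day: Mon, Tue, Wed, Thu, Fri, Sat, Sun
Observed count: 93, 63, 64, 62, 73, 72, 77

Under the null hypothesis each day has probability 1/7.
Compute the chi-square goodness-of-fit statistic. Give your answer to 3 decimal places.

9.889

Under H₀ each category has probability 1/7, so each expected count is 504/7 = 72.
cat         O        E   (O−E)²/E
Mon        93       72     6.1250
Tue        63       72     1.1250
Wed        64       72     0.8889
Thu        62       72     1.3889
Fri        73       72     0.0139
Sat        72       72     0.0000
Sun        77       72     0.3472
Sum = 9.889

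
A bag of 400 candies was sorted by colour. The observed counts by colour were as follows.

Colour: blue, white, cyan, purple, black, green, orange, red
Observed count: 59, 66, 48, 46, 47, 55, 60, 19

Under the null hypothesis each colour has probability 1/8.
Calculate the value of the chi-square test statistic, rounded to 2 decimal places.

29.04

Under H₀ each category has probability 1/8, so each expected count is 400/8 = 50.
blue: (59 − 50)²/50 = 81/50 = 1.620
white: (66 − 50)²/50 = 256/50 = 5.120
cyan: (48 − 50)²/50 = 4/50 = 0.080
purple: (46 − 50)²/50 = 16/50 = 0.320
black: (47 − 50)²/50 = 9/50 = 0.180
green: (55 − 50)²/50 = 25/50 = 0.500
orange: (60 − 50)²/50 = 100/50 = 2.000
red: (19 − 50)²/50 = 961/50 = 19.220
Sum = 29.04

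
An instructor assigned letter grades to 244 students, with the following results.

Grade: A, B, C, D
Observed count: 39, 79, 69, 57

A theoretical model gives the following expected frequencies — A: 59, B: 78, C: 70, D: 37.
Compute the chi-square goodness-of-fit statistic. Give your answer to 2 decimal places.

χ² = (39−59)²/59 + (79−78)²/78 + (69−70)²/70 + (57−37)²/37
   = 6.780 + 0.013 + 0.014 + 10.811
Sum = 17.62

17.62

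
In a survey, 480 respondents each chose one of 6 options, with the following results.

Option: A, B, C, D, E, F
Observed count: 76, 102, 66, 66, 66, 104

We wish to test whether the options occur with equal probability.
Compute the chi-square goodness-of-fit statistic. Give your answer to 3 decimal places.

Expected count for each of the 6 categories: 480/6 = 80.
χ² = (76−80)²/80 + (102−80)²/80 + (66−80)²/80 + (66−80)²/80 + (66−80)²/80 + (104−80)²/80
   = 0.2000 + 6.0500 + 2.4500 + 2.4500 + 2.4500 + 7.2000
Sum = 20.800

20.800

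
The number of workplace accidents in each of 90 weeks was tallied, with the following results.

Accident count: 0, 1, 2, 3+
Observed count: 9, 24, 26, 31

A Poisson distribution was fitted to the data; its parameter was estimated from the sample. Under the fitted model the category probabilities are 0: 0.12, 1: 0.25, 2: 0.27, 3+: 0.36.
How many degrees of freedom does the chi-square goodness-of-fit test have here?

2

There are k = 4 categories and 1 parameter estimated from the data, so df = 4 − 1 − 1 = 2.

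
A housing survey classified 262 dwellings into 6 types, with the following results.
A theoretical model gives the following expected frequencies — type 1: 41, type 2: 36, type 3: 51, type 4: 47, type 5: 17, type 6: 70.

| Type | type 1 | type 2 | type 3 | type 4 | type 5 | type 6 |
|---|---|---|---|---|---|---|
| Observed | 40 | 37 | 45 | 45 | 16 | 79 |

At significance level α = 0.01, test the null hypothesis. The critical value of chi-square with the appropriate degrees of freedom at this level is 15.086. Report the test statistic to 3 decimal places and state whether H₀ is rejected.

2.059; do not reject

χ² = (40−41)²/41 + (37−36)²/36 + (45−51)²/51 + (45−47)²/47 + (16−17)²/17 + (79−70)²/70
   = 0.0244 + 0.0278 + 0.7059 + 0.0851 + 0.0588 + 1.1571
Sum = 2.059
df = 5. Since 2.059 < 15.086, we do not reject H₀.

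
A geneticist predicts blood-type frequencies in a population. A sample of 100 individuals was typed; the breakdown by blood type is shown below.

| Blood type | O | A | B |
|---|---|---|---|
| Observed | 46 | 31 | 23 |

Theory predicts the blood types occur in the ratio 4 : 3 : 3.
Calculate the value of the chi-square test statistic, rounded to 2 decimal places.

2.57

Ratio total = 10. Expected counts: 100×4/10 = 40, 100×3/10 = 30, 100×3/10 = 30.
O: (46 − 40)²/40 = 36/40 = 0.900
A: (31 − 30)²/30 = 1/30 = 0.033
B: (23 − 30)²/30 = 49/30 = 1.633
Sum = 2.57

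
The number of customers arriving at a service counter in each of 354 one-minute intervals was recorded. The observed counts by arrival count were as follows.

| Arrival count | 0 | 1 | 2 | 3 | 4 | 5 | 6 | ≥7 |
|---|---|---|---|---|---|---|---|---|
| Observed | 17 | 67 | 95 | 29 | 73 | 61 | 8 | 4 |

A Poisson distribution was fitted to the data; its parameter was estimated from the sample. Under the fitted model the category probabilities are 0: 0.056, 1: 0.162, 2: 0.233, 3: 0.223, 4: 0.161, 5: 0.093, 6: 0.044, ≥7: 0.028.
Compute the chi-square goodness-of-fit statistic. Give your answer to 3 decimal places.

71.175

Expected counts E_i = n·p_i: 354×0.056 = 19.824, 354×0.162 = 57.348, 354×0.233 = 82.482, 354×0.223 = 78.942, 354×0.161 = 56.994, 354×0.093 = 32.922, 354×0.044 = 15.576, 354×0.028 = 9.912.
0: (17 − 19.824)²/19.824 = 7.974976/19.824 = 0.4023
1: (67 − 57.348)²/57.348 = 93.161104/57.348 = 1.6245
2: (95 − 82.482)²/82.482 = 156.700324/82.482 = 1.8998
3: (29 − 78.942)²/78.942 = 2494.203364/78.942 = 31.5954
4: (73 − 56.994)²/56.994 = 256.192036/56.994 = 4.4951
5: (61 − 32.922)²/32.922 = 788.374084/32.922 = 23.9467
6: (8 − 15.576)²/15.576 = 57.395776/15.576 = 3.6849
≥7: (4 − 9.912)²/9.912 = 34.951744/9.912 = 3.5262
Sum = 71.175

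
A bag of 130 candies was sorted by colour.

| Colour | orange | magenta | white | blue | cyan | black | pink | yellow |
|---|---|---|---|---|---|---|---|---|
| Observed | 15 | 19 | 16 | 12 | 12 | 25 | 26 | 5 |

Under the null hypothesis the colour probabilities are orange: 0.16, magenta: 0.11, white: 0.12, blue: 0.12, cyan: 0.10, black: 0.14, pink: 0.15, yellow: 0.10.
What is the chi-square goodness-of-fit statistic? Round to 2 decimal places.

13.71

Expected counts E_i = n·p_i: 130×0.16 = 20.8, 130×0.11 = 14.3, 130×0.12 = 15.6, 130×0.12 = 15.6, 130×0.10 = 13, 130×0.14 = 18.2, 130×0.15 = 19.5, 130×0.10 = 13.
cat          O        E   (O−E)²/E
orange      15     20.8      1.617
magenta     19     14.3      1.545
white       16     15.6      0.010
blue        12     15.6      0.831
cyan        12       13      0.077
black       25     18.2      2.541
pink        26     19.5      2.167
yellow       5       13      4.923
Sum = 13.71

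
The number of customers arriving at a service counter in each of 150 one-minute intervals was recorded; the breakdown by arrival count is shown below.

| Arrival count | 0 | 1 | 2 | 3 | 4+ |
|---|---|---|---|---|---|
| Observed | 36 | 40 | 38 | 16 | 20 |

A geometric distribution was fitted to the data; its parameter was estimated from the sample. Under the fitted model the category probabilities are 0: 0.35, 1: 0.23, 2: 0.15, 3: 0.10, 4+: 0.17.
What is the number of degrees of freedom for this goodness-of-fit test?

3

There are k = 5 categories and 1 parameter estimated from the data, so df = 5 − 1 − 1 = 3.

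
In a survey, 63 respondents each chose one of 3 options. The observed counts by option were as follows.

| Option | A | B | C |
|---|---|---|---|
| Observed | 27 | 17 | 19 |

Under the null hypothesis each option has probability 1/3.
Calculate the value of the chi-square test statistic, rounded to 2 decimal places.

Expected count for each of the 3 categories: 63/3 = 21.
χ² = (27−21)²/21 + (17−21)²/21 + (19−21)²/21
   = 1.714 + 0.762 + 0.190
Sum = 2.67

2.67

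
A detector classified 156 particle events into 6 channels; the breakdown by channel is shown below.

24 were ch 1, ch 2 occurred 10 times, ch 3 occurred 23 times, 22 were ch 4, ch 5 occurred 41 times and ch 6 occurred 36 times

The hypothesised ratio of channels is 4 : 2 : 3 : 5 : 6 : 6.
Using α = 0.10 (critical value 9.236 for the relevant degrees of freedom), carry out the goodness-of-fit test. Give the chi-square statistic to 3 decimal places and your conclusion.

Ratio total = 26. Expected counts: 156×4/26 = 24, 156×2/26 = 12, 156×3/26 = 18, 156×5/26 = 30, 156×6/26 = 36, 156×6/26 = 36.
cat         O        E   (O−E)²/E
ch 1       24       24     0.0000
ch 2       10       12     0.3333
ch 3       23       18     1.3889
ch 4       22       30     2.1333
ch 5       41       36     0.6944
ch 6       36       36     0.0000
Sum = 4.550
df = 5. Since 4.550 < 9.236, we do not reject H₀.

4.550; do not reject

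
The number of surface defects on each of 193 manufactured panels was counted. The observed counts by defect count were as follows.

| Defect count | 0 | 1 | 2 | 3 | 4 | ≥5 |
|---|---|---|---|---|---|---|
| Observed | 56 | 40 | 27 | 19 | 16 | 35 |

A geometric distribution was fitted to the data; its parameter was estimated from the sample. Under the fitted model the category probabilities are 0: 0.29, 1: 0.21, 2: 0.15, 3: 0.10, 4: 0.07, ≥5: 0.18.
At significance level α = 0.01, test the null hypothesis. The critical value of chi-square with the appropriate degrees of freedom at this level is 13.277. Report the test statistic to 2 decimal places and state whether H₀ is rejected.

0.60; do not reject

Expected counts E_i = n·p_i: 193×0.29 = 55.97, 193×0.21 = 40.53, 193×0.15 = 28.95, 193×0.10 = 19.3, 193×0.07 = 13.51, 193×0.18 = 34.74.
0: (56 − 55.97)²/55.97 = 0.0009/55.97 = 0.000
1: (40 − 40.53)²/40.53 = 0.2809/40.53 = 0.007
2: (27 − 28.95)²/28.95 = 3.8025/28.95 = 0.131
3: (19 − 19.3)²/19.3 = 0.09/19.3 = 0.005
4: (16 − 13.51)²/13.51 = 6.2001/13.51 = 0.459
≥5: (35 − 34.74)²/34.74 = 0.0676/34.74 = 0.002
Sum = 0.60
df = 4. Since 0.60 < 13.277, we do not reject H₀.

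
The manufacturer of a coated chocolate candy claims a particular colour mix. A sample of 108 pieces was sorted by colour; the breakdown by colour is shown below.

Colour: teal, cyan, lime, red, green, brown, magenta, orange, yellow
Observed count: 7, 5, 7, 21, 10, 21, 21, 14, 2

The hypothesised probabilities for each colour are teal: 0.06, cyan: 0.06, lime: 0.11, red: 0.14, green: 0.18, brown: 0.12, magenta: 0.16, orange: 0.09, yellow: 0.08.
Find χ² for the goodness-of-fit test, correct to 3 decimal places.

22.031

Expected counts E_i = n·p_i: 108×0.06 = 6.48, 108×0.06 = 6.48, 108×0.11 = 11.88, 108×0.14 = 15.12, 108×0.18 = 19.44, 108×0.12 = 12.96, 108×0.16 = 17.28, 108×0.09 = 9.72, 108×0.08 = 8.64.
χ² = (7−6.48)²/6.48 + (5−6.48)²/6.48 + (7−11.88)²/11.88 + (21−15.12)²/15.12 + (10−19.44)²/19.44 + (21−12.96)²/12.96 + (21−17.28)²/17.28 + (14−9.72)²/9.72 + (2−8.64)²/8.64
   = 0.0417 + 0.3380 + 2.0046 + 2.2867 + 4.5840 + 4.9878 + 0.8008 + 1.8846 + 5.1030
Sum = 22.031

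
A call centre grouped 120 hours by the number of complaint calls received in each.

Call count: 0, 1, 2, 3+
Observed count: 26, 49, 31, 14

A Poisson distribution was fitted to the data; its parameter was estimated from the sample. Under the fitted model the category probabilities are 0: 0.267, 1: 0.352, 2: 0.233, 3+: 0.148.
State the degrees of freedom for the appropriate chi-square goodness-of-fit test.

There are k = 4 categories and 1 parameter estimated from the data, so df = 4 − 1 − 1 = 2.

2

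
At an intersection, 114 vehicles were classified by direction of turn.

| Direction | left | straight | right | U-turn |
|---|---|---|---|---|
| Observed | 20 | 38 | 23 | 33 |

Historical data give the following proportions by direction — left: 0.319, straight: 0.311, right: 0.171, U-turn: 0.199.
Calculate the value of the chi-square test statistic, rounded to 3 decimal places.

12.868

Expected counts E_i = n·p_i: 114×0.319 = 36.366, 114×0.311 = 35.454, 114×0.171 = 19.494, 114×0.199 = 22.686.
cat           O        E   (O−E)²/E
left         20   36.366     7.3653
straight     38   35.454     0.1828
right        23   19.494     0.6306
U-turn       33   22.686     4.6892
Sum = 12.868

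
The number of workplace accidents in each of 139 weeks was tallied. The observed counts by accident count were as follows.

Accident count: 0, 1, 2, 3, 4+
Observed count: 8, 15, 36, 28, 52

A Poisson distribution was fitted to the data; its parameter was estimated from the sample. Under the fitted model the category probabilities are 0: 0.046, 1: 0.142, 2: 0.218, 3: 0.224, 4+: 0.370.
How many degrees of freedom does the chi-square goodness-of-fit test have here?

There are k = 5 categories and 1 parameter estimated from the data, so df = 5 − 1 − 1 = 3.

3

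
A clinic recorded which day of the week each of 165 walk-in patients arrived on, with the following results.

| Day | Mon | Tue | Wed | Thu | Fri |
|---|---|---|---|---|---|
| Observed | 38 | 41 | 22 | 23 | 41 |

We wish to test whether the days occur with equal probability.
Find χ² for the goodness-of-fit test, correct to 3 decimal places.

Expected count for each of the 5 categories: 165/5 = 33.
cat         O        E   (O−E)²/E
Mon        38       33     0.7576
Tue        41       33     1.9394
Wed        22       33     3.6667
Thu        23       33     3.0303
Fri        41       33     1.9394
Sum = 11.333

11.333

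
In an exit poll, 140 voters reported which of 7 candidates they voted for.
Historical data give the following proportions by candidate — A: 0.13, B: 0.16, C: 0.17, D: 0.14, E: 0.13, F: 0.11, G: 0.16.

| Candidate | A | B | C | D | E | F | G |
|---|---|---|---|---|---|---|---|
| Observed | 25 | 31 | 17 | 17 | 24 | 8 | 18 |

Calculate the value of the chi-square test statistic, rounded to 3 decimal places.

Expected counts E_i = n·p_i: 140×0.13 = 18.2, 140×0.16 = 22.4, 140×0.17 = 23.8, 140×0.14 = 19.6, 140×0.13 = 18.2, 140×0.11 = 15.4, 140×0.16 = 22.4.
χ² = (25−18.2)²/18.2 + (31−22.4)²/22.4 + (17−23.8)²/23.8 + (17−19.6)²/19.6 + (24−18.2)²/18.2 + (8−15.4)²/15.4 + (18−22.4)²/22.4
   = 2.5407 + 3.3018 + 1.9429 + 0.3449 + 1.8484 + 3.5558 + 0.8643
Sum = 14.399

14.399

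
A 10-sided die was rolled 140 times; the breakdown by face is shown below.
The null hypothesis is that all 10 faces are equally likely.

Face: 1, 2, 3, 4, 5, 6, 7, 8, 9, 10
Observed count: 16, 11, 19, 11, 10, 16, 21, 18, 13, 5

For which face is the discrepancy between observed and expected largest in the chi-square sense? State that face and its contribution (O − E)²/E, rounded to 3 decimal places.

10, 5.786

Under H₀ each category has probability 1/10, so each expected count is 140/10 = 14.
χ² = (16−14)²/14 + (11−14)²/14 + (19−14)²/14 + (11−14)²/14 + (10−14)²/14 + (16−14)²/14 + (21−14)²/14 + (18−14)²/14 + (13−14)²/14 + (5−14)²/14
   = 0.2857 + 0.6429 + 1.7857 + 0.6429 + 1.1429 + 0.2857 + 3.5000 + 1.1429 + 0.0714 + 5.7857
The largest term is for 10: 5.786.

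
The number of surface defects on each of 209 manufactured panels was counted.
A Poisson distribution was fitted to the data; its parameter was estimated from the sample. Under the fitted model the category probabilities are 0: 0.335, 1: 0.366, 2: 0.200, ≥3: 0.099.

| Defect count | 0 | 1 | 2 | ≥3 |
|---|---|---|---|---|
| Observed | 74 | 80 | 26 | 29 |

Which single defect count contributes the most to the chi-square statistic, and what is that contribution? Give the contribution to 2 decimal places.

Expected counts E_i = n·p_i: 209×0.335 = 70.015, 209×0.366 = 76.494, 209×0.200 = 41.8, 209×0.099 = 20.691.
χ² = (74−70.015)²/70.015 + (80−76.494)²/76.494 + (26−41.8)²/41.8 + (29−20.691)²/20.691
   = 0.227 + 0.161 + 5.972 + 3.337
The largest term is for 2: 5.97.

2, 5.97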